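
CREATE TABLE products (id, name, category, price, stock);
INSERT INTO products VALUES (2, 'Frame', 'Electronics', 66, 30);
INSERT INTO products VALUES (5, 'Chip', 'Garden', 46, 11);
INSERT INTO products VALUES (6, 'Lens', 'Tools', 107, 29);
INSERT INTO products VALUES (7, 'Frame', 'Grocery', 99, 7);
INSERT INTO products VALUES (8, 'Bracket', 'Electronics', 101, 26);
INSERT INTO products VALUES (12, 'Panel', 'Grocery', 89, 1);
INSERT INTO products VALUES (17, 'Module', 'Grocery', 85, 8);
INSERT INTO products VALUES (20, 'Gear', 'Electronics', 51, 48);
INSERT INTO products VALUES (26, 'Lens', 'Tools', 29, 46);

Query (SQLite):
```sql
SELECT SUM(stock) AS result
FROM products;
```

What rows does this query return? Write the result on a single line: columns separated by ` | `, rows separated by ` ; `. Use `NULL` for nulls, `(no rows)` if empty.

All stock values: [30, 11, 29, 7, 26, 1, 8, 48, 46].
SUM of non-NULL values = 206.

206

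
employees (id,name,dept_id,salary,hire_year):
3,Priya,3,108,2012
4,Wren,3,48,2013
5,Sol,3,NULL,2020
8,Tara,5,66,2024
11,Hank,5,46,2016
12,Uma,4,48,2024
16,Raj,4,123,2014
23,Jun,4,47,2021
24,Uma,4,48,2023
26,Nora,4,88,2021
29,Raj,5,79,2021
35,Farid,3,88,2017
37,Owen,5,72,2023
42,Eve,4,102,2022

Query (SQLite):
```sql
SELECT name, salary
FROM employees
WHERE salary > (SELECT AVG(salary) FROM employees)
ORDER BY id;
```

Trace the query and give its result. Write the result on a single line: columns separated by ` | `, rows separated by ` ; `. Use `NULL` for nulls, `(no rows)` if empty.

Scalar subquery: AVG(salary) over all employees rows = 74.076923 (≈; comparison uses full precision).
Keep rows where salary > that value.

Priya | 108 ; Raj | 123 ; Nora | 88 ; Raj | 79 ; Farid | 88 ; Eve | 102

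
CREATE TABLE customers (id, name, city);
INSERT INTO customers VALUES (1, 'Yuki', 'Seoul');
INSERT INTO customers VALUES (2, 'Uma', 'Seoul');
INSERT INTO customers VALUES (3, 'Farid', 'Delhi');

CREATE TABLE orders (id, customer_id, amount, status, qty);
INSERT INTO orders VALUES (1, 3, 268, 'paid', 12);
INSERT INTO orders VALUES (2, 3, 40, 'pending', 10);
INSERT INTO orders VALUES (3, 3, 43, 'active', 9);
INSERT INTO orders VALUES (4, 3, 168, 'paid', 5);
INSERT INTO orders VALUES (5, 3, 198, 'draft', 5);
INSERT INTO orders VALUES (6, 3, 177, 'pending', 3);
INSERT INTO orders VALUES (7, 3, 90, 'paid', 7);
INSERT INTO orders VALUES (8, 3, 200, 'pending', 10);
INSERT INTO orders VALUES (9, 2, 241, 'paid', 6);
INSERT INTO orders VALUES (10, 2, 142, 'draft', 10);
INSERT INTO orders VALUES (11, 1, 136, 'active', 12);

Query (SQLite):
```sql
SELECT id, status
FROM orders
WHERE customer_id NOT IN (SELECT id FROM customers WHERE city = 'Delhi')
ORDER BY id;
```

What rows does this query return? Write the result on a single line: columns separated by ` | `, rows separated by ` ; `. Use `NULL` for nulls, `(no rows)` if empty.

Inner query: customers.id where city = 'Delhi'.
Outer: keep orders rows whose customer_id is not in that set.
Inner query → {3}

9 | paid ; 10 | draft ; 11 | active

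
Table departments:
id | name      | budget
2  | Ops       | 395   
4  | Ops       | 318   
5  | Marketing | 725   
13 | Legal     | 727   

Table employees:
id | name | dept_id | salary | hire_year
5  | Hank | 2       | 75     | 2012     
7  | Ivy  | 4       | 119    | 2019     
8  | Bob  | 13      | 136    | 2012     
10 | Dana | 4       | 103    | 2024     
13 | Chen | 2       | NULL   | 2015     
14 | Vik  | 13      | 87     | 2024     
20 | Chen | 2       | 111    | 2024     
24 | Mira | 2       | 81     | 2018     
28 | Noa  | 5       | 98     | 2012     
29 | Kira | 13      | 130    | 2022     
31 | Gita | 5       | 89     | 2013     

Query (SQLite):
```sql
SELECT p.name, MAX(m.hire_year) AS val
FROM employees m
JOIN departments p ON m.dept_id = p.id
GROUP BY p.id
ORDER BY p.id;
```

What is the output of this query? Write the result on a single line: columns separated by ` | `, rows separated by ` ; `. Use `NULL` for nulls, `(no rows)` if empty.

Join each employees row to its departments via dept_id.
Group joined rows by departments.id; compute MAX(m.hire_year) per group.
  2: ids {5, 13, 20, 24} → MAX(m.hire_year)=2024
  4: ids {7, 10} → MAX(m.hire_year)=2024
  5: ids {28, 31} → MAX(m.hire_year)=2013
  13: ids {8, 14, 29} → MAX(m.hire_year)=2024

Ops | 2024 ; Ops | 2024 ; Marketing | 2013 ; Legal | 2024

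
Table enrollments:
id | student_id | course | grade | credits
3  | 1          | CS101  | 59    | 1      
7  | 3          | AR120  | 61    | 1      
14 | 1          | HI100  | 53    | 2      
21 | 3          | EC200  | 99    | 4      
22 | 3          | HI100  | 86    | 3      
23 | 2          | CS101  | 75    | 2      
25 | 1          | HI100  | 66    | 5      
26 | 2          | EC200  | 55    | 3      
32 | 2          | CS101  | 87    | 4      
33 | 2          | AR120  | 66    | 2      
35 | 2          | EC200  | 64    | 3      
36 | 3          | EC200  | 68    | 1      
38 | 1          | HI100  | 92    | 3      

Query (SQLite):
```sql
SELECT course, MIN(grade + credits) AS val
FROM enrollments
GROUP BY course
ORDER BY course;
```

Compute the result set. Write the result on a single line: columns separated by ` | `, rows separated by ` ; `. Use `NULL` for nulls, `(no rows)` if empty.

For each row compute grade + credits.
Group by course; take MIN of the expression per group.
  AR120: ids {7, 33} → MIN(grade + credits)=62
  CS101: ids {3, 23, 32} → MIN(grade + credits)=60
  EC200: ids {21, 26, 35, 36} → MIN(grade + credits)=58
  HI100: ids {14, 22, 25, 38} → MIN(grade + credits)=55

AR120 | 62 ; CS101 | 60 ; EC200 | 58 ; HI100 | 55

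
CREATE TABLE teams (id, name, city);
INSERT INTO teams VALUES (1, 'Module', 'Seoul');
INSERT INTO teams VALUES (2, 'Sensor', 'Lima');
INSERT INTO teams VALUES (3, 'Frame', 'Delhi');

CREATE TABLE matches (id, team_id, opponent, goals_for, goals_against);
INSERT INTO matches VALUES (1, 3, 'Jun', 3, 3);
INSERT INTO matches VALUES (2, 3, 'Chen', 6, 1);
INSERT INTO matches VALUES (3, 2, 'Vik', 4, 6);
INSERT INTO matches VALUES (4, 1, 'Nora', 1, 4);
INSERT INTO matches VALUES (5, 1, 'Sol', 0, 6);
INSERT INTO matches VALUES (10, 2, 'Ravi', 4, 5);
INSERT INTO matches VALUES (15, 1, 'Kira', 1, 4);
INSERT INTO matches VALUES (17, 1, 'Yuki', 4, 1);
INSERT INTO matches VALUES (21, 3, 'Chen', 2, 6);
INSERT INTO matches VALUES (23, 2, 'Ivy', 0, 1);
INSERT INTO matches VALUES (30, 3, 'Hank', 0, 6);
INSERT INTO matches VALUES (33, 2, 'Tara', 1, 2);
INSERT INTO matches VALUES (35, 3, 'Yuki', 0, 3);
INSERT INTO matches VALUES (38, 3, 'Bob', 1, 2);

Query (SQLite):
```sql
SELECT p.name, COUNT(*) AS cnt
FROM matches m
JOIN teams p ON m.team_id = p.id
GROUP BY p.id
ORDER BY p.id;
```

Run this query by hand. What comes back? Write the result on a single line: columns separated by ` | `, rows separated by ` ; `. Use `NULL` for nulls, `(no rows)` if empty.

Module | 4 ; Sensor | 4 ; Frame | 6

Join each matches row to its teams via team_id.
Group joined rows by teams.id; compute COUNT(*) per group.
  1: ids {4, 5, 15, 17} → COUNT(*)=4
  2: ids {3, 10, 23, 33} → COUNT(*)=4
  3: ids {1, 2, 21, 30, 35, 38} → COUNT(*)=6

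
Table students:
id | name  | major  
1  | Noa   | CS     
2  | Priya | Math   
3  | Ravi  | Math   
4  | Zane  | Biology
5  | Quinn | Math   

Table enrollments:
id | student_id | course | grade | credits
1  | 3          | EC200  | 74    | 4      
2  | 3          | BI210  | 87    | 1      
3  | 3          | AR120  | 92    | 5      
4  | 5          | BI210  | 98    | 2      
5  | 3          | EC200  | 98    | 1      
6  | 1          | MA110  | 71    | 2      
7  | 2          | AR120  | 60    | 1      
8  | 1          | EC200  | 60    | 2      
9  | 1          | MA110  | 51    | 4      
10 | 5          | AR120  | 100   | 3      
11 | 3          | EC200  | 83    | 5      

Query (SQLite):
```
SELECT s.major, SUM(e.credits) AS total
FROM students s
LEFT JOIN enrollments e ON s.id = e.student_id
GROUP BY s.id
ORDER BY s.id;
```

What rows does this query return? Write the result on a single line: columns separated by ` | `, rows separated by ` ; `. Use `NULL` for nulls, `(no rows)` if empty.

CS | 8 ; Math | 1 ; Math | 16 ; Biology | NULL ; Math | 5

LEFT JOIN keeps every students row; unmatched ones get NULL for enrollments columns.
Group by students.id and compute SUM(e.credits). SUM over an all-NULL group is NULL.
  1: ids {6, 8, 9} → SUM(e.credits)=8
  2: ids {7} → SUM(e.credits)=1
  3: ids {1, 2, 3, 5, 11} → SUM(e.credits)=16
  4: ids {—} → SUM(e.credits)=NULL
  5: ids {4, 10} → SUM(e.credits)=5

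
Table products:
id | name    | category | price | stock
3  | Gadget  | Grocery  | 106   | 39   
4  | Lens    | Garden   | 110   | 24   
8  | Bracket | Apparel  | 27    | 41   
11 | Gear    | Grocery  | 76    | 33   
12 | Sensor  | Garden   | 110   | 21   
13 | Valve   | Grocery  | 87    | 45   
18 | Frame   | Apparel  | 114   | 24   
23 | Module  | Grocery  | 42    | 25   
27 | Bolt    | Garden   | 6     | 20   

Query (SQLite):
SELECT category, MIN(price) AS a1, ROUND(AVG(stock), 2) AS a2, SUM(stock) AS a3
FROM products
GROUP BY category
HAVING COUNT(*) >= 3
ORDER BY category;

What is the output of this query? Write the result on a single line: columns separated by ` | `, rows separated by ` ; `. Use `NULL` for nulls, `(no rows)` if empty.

Garden | 6 | 21.67 | 65 ; Grocery | 42 | 35.5 | 142

Group products by category.
Per group compute: MIN(price), ROUND(AVG(stock), 2), SUM(stock).
HAVING: drop groups with fewer than 3 rows.
  Apparel: ids {8, 18} → MIN(price)=27, ROUND(AVG(stock), 2)=32.5, SUM(stock)=65
  Garden: ids {4, 12, 27} → MIN(price)=6, ROUND(AVG(stock), 2)=21.67, SUM(stock)=65
  Grocery: ids {3, 11, 13, 23} → MIN(price)=42, ROUND(AVG(stock), 2)=35.5, SUM(stock)=142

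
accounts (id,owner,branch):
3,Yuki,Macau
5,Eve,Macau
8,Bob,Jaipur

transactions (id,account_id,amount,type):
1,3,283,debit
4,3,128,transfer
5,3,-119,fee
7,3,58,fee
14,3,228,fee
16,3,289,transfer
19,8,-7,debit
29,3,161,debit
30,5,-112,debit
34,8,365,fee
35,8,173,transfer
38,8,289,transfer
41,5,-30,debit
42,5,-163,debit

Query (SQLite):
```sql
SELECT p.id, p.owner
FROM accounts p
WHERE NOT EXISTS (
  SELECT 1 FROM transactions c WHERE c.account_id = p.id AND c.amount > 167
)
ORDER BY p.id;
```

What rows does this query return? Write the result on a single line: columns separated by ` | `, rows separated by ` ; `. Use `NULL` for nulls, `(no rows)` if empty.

5 | Eve

For each accounts row, check whether any transactions with matching account_id has amount > 167.
Keep rows where that is false.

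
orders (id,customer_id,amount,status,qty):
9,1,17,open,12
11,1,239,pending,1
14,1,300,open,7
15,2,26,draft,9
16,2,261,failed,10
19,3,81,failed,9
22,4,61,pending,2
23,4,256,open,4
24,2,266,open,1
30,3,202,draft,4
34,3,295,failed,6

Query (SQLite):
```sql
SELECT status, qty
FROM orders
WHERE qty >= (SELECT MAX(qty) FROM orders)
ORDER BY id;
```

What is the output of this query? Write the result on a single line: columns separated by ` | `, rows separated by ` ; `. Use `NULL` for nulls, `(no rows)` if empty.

Scalar subquery: MAX(qty) over all orders rows = 12.
Keep rows where qty >= that value.

open | 12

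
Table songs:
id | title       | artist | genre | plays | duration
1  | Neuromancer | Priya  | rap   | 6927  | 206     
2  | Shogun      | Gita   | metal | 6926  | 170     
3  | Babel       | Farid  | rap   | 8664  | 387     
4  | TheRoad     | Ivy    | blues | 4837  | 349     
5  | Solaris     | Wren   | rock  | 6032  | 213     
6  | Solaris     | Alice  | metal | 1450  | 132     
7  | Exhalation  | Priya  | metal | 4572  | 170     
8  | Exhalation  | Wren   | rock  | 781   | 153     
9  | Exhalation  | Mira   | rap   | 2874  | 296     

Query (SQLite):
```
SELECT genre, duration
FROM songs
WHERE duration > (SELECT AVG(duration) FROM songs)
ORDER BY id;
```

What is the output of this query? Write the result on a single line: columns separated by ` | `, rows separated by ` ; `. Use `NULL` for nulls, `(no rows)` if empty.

rap | 387 ; blues | 349 ; rap | 296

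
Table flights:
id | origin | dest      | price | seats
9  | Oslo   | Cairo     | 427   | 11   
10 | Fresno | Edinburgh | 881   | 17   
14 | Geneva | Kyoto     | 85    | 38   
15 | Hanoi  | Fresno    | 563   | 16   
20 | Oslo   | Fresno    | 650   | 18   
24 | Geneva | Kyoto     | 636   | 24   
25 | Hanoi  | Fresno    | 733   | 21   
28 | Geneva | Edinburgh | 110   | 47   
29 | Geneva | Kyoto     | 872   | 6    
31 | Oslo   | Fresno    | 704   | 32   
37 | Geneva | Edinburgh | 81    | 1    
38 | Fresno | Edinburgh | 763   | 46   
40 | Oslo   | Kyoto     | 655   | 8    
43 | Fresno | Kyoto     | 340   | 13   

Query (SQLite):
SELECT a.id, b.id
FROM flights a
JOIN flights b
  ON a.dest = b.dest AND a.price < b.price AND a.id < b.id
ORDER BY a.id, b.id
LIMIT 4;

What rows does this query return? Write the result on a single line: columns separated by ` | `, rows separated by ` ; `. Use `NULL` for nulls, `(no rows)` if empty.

14 | 24 ; 14 | 29 ; 14 | 40 ; 14 | 43

Pairs (a,b) with same dest, a.price < b.price, a.id < b.id.
dest groups: Cairo:{9} Edinburgh:{10,28,37,38} Fresno:{15,20,25,31} Kyoto:{14,24,29,40,43}
Ordered by (a.id, b.id); first 4.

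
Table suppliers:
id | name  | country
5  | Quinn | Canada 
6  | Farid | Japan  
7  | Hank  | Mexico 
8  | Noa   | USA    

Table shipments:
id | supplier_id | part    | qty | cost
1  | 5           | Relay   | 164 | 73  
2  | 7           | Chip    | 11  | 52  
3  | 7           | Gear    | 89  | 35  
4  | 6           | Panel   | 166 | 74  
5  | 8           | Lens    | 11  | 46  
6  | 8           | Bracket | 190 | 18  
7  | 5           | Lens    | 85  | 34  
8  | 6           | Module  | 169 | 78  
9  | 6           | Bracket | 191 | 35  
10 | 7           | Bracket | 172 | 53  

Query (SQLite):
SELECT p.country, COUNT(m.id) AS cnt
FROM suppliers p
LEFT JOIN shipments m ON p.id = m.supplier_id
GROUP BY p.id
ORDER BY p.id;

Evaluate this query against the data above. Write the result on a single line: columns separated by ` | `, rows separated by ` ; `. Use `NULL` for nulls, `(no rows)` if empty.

LEFT JOIN keeps every suppliers row; unmatched ones get NULL for shipments columns.
Group by suppliers.id and compute COUNT(m.id). COUNT(col) of an all-NULL group is 0.
  5: ids {1, 7} → COUNT(m.id)=2
  6: ids {4, 8, 9} → COUNT(m.id)=3
  7: ids {2, 3, 10} → COUNT(m.id)=3
  8: ids {5, 6} → COUNT(m.id)=2

Canada | 2 ; Japan | 3 ; Mexico | 3 ; USA | 2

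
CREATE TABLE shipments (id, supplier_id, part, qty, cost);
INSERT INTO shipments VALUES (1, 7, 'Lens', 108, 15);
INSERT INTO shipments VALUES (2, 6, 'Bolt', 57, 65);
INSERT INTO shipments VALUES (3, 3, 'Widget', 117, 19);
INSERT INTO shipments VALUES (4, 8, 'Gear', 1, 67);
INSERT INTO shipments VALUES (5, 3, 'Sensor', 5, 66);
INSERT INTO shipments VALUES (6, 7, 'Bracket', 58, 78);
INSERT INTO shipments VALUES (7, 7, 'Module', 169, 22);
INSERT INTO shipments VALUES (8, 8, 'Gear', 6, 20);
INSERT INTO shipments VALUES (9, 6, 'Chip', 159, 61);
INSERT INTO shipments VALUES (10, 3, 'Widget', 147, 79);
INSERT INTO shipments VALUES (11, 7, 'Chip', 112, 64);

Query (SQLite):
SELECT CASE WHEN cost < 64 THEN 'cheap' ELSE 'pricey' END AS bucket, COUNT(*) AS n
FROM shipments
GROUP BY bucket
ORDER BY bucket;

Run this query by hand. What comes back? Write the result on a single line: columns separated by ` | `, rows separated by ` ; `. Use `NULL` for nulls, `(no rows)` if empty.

Bucket rows by cost < 64 → 'cheap' else 'pricey'; count each bucket.

cheap | 5 ; pricey | 6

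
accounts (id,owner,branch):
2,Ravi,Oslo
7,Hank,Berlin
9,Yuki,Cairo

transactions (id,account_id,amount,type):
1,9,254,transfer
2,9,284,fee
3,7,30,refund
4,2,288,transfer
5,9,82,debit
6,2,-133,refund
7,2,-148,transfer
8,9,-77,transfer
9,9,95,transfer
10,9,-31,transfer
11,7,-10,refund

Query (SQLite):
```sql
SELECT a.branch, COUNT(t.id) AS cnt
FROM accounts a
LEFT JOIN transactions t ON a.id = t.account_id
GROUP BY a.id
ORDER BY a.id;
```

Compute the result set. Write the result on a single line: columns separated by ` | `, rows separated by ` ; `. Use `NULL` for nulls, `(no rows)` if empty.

Oslo | 3 ; Berlin | 2 ; Cairo | 6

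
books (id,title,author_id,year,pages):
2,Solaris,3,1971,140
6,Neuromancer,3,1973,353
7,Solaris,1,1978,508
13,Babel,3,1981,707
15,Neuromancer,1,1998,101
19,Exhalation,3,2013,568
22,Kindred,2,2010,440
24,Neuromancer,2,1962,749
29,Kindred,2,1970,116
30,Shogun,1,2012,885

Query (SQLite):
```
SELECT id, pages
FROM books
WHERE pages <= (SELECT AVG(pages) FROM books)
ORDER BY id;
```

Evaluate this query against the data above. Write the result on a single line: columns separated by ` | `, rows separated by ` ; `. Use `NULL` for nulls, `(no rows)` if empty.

Scalar subquery: AVG(pages) over all books rows = 456.7.
Keep rows where pages <= that value.

2 | 140 ; 6 | 353 ; 15 | 101 ; 22 | 440 ; 29 | 116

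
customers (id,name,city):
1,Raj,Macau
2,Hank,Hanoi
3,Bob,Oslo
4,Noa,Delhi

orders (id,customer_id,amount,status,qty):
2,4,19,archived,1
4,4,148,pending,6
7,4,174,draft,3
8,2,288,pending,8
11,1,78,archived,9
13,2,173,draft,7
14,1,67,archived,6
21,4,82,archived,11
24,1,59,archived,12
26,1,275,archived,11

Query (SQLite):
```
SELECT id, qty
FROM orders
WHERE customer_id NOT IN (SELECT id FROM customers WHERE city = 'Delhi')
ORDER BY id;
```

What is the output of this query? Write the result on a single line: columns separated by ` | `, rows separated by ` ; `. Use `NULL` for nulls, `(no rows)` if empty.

8 | 8 ; 11 | 9 ; 13 | 7 ; 14 | 6 ; 24 | 12 ; 26 | 11

Inner query: customers.id where city = 'Delhi'.
Outer: keep orders rows whose customer_id is not in that set.
Inner query → {4}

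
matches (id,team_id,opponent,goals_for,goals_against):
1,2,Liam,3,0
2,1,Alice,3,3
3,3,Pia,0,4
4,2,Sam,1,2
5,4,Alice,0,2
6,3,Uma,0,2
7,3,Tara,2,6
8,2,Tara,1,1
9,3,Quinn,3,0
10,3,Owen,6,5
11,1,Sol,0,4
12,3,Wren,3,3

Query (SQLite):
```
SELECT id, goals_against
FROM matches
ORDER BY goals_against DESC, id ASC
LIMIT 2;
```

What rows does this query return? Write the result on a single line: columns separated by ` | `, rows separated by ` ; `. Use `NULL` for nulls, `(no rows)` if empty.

7 | 6 ; 10 | 5

Sort by goals_against desc, tiebreak id asc: (6, id=7), (5, id=10), (4, id=3), (4, id=11), (3, id=2) …. Take first 2.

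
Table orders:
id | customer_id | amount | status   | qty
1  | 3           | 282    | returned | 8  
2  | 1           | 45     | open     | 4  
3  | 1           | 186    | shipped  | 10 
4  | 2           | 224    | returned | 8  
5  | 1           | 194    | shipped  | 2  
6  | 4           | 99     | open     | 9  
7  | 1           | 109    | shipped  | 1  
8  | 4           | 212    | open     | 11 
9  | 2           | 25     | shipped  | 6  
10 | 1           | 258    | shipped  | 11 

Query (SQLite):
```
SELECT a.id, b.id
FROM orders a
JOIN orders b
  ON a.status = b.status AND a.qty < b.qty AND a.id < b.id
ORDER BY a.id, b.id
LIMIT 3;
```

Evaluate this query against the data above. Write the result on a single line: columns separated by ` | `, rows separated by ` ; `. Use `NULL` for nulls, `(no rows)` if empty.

Pairs (a,b) with same status, a.qty < b.qty, a.id < b.id.
status groups: open:{2,6,8} returned:{1,4} shipped:{3,5,7,9,10}
Ordered by (a.id, b.id); first 3.

2 | 6 ; 2 | 8 ; 3 | 10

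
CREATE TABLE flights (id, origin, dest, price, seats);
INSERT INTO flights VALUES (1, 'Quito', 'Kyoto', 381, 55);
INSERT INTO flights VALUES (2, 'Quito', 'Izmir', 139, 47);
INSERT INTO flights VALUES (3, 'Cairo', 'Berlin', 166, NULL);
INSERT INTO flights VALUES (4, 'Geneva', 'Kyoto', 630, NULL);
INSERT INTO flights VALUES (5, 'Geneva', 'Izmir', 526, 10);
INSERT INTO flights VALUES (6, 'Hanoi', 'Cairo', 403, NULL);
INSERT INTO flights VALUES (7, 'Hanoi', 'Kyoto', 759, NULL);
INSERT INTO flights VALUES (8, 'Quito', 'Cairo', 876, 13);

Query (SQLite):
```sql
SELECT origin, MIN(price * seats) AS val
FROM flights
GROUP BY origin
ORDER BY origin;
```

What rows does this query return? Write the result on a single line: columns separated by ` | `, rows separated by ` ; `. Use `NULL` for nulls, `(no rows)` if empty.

For each row compute price * seats.
Group by origin; take MIN of the expression per group.
  Cairo: ids {3} → MIN(price * seats)=NULL
  Geneva: ids {4, 5} → MIN(price * seats)=5260
  Hanoi: ids {6, 7} → MIN(price * seats)=NULL
  Quito: ids {1, 2, 8} → MIN(price * seats)=6533

Cairo | NULL ; Geneva | 5260 ; Hanoi | NULL ; Quito | 6533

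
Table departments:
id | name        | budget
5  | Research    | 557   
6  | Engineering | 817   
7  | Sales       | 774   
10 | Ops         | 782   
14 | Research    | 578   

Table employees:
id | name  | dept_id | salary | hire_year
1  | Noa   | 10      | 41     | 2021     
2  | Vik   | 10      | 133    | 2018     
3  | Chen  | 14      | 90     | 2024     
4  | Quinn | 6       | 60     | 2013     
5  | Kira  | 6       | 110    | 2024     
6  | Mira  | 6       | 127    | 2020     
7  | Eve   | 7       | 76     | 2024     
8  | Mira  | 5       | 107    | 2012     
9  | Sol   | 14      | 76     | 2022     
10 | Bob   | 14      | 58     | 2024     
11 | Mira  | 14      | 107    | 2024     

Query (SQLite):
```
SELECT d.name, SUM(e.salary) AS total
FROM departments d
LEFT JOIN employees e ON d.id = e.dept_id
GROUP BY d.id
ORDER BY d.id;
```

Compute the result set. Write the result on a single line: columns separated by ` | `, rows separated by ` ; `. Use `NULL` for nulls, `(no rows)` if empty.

LEFT JOIN keeps every departments row; unmatched ones get NULL for employees columns.
Group by departments.id and compute SUM(e.salary). SUM over an all-NULL group is NULL.
  5: ids {8} → SUM(e.salary)=107
  6: ids {4, 5, 6} → SUM(e.salary)=297
  7: ids {7} → SUM(e.salary)=76
  10: ids {1, 2} → SUM(e.salary)=174
  14: ids {3, 9, 10, 11} → SUM(e.salary)=331

Research | 107 ; Engineering | 297 ; Sales | 76 ; Ops | 174 ; Research | 331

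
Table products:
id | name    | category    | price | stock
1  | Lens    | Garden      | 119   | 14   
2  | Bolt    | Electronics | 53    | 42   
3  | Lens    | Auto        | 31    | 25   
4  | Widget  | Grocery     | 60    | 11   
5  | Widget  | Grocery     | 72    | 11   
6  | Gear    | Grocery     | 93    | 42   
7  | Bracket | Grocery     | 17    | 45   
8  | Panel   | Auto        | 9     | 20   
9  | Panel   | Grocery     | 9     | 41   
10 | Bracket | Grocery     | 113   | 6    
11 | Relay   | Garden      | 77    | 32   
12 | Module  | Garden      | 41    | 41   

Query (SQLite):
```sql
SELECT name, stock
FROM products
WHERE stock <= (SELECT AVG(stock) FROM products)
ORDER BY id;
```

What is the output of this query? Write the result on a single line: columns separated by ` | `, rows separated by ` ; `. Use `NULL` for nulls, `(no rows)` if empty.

Lens | 14 ; Lens | 25 ; Widget | 11 ; Widget | 11 ; Panel | 20 ; Bracket | 6

Scalar subquery: AVG(stock) over all products rows = 27.5.
Keep rows where stock <= that value.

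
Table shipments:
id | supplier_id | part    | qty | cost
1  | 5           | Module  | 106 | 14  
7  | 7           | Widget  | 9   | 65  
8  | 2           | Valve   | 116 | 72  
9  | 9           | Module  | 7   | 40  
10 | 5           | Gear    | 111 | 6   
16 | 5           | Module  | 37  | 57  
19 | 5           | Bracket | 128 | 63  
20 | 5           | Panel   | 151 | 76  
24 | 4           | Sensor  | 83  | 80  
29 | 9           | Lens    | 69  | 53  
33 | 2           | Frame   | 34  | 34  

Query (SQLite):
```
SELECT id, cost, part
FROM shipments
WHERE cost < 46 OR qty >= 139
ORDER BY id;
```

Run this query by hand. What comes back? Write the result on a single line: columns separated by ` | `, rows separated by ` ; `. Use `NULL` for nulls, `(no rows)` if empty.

1 | 14 | Module ; 9 | 40 | Module ; 10 | 6 | Gear ; 20 | 76 | Panel ; 33 | 34 | Frame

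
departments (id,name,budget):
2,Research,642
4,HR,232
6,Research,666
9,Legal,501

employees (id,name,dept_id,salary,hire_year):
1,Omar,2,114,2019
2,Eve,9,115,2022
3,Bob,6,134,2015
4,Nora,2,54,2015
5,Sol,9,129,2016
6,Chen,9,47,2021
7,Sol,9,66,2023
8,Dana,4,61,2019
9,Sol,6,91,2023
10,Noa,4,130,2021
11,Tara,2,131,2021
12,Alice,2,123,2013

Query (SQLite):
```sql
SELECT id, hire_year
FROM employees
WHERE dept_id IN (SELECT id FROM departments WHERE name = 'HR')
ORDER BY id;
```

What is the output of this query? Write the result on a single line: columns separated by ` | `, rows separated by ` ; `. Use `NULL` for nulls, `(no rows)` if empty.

8 | 2019 ; 10 | 2021

Inner query: departments.id where name = 'HR'.
Outer: keep employees rows whose dept_id is in that set.
Inner query → {4}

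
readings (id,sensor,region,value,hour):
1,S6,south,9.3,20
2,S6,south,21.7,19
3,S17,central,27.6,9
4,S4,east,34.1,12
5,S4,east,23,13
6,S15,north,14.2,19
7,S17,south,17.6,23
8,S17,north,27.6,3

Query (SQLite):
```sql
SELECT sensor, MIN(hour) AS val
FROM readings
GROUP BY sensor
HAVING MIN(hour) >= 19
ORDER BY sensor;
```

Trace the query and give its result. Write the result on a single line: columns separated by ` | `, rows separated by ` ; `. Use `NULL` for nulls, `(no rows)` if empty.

S15 | 19 ; S6 | 19

Partition readings by sensor; compute MIN(hour) within each group.
HAVING: keep groups where MIN(hour) >= 19.
  S15: ids {6} → MIN(hour)=19
  S17: ids {3, 7, 8} → MIN(hour)=3
  S4: ids {4, 5} → MIN(hour)=12
  S6: ids {1, 2} → MIN(hour)=19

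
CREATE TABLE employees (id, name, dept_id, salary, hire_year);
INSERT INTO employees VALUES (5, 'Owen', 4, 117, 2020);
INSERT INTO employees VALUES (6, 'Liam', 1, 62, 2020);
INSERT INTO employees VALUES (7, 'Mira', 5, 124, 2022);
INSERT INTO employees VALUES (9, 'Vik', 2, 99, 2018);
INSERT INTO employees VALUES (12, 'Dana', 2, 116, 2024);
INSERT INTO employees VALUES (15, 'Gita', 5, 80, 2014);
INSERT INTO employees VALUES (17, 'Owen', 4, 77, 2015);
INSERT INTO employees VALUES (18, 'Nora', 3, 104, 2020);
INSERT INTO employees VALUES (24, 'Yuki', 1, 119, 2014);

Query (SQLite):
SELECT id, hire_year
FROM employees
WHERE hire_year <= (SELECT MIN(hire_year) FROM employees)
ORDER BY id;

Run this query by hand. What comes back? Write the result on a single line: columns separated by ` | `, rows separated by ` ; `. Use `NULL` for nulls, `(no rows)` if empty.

Scalar subquery: MIN(hire_year) over all employees rows = 2014.
Keep rows where hire_year <= that value.

15 | 2014 ; 24 | 2014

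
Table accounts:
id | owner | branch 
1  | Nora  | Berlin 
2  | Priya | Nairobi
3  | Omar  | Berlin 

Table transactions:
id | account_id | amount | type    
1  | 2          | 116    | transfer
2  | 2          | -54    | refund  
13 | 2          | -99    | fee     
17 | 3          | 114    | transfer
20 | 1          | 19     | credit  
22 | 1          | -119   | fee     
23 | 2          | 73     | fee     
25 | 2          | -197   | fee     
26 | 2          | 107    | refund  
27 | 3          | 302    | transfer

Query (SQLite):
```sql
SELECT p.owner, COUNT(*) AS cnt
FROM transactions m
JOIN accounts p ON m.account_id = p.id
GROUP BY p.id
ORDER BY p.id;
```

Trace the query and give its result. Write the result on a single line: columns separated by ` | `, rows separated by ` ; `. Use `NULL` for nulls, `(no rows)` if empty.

Join each transactions row to its accounts via account_id.
Group joined rows by accounts.id; compute COUNT(*) per group.
  1: ids {20, 22} → COUNT(*)=2
  2: ids {1, 2, 13, 23, 25, 26} → COUNT(*)=6
  3: ids {17, 27} → COUNT(*)=2

Nora | 2 ; Priya | 6 ; Omar | 2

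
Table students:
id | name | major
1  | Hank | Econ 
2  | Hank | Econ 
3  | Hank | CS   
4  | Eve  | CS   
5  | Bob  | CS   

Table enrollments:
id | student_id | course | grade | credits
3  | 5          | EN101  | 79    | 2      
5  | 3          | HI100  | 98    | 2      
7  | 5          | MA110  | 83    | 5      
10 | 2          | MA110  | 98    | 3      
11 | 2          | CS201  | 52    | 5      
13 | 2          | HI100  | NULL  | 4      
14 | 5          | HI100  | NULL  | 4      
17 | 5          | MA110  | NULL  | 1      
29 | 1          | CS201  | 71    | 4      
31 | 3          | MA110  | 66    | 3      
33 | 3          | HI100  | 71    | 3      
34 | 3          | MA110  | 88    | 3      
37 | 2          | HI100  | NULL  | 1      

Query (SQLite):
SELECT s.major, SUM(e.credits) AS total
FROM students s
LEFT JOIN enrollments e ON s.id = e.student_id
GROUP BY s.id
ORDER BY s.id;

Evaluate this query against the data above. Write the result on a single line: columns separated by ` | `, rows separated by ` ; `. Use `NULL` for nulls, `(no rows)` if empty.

Econ | 4 ; Econ | 13 ; CS | 11 ; CS | NULL ; CS | 12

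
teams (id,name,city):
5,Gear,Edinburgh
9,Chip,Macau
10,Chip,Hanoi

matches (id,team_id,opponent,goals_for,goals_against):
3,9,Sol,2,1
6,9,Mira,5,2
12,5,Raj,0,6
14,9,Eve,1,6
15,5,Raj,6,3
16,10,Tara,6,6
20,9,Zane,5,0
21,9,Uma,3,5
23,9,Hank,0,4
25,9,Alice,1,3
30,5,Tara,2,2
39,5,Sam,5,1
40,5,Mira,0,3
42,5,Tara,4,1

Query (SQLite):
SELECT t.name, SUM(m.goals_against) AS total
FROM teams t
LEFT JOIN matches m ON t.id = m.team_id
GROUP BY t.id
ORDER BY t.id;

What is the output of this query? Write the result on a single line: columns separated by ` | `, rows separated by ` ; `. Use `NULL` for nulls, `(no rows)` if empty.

LEFT JOIN keeps every teams row; unmatched ones get NULL for matches columns.
Group by teams.id and compute SUM(m.goals_against). SUM over an all-NULL group is NULL.
  5: ids {12, 15, 30, 39, 40, 42} → SUM(m.goals_against)=16
  9: ids {3, 6, 14, 20, 21, 23, 25} → SUM(m.goals_against)=21
  10: ids {16} → SUM(m.goals_against)=6

Gear | 16 ; Chip | 21 ; Chip | 6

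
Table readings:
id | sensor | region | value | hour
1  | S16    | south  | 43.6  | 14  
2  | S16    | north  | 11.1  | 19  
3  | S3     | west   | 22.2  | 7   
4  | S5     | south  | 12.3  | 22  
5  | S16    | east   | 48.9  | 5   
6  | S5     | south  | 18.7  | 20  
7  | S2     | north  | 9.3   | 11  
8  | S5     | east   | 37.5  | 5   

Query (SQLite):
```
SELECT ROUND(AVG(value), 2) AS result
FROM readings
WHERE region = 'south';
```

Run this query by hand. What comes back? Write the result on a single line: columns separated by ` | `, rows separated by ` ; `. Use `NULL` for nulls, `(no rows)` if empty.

24.87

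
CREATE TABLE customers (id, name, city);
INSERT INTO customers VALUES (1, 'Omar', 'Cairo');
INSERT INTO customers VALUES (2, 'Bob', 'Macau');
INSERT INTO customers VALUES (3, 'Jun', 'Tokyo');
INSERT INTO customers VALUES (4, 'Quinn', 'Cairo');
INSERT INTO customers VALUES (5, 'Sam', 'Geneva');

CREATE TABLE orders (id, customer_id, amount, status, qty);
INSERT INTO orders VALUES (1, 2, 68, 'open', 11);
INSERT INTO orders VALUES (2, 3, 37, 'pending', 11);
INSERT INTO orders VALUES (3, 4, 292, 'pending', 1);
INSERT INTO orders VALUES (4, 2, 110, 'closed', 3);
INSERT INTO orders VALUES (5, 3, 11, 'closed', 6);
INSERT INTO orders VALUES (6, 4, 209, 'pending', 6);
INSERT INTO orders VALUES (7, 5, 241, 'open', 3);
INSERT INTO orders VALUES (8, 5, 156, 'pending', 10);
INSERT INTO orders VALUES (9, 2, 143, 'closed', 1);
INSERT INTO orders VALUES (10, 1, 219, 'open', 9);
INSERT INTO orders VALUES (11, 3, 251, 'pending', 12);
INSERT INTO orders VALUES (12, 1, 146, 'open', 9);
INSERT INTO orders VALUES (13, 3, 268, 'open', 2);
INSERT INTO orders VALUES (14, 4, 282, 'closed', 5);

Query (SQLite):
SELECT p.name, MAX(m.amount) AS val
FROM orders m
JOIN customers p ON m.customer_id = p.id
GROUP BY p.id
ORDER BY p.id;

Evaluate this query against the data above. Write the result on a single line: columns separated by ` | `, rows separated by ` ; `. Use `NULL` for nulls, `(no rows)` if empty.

Join each orders row to its customers via customer_id.
Group joined rows by customers.id; compute MAX(m.amount) per group.
  1: ids {10, 12} → MAX(m.amount)=219
  2: ids {1, 4, 9} → MAX(m.amount)=143
  3: ids {2, 5, 11, 13} → MAX(m.amount)=268
  4: ids {3, 6, 14} → MAX(m.amount)=292
  5: ids {7, 8} → MAX(m.amount)=241

Omar | 219 ; Bob | 143 ; Jun | 268 ; Quinn | 292 ; Sam | 241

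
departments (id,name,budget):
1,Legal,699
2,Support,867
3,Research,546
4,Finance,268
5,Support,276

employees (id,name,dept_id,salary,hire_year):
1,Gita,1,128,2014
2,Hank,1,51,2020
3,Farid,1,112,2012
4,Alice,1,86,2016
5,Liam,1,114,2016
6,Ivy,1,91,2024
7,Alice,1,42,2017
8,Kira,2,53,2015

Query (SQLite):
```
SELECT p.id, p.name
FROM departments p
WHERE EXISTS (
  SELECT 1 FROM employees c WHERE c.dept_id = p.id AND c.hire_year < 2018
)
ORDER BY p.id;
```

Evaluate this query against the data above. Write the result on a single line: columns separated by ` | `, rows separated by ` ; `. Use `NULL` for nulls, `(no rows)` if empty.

For each departments row, check whether any employees with matching dept_id has hire_year < 2018.
Keep rows where that is true.

1 | Legal ; 2 | Support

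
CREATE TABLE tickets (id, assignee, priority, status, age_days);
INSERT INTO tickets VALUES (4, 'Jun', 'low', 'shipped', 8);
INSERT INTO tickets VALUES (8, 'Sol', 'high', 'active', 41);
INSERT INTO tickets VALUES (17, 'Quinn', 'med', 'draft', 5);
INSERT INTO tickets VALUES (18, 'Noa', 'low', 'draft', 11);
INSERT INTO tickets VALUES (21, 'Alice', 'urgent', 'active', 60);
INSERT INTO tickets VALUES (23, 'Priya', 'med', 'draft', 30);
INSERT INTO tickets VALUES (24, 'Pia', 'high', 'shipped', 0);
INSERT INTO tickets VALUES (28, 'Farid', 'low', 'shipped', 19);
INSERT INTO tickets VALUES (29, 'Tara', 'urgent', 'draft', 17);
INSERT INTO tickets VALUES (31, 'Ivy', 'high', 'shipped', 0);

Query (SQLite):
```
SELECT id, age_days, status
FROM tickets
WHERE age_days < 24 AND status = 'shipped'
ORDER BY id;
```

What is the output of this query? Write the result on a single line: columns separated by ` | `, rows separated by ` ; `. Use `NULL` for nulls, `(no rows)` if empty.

age_days < 24: ids {4, 17, 18, 24, 28, 29, 31}
status = 'shipped': ids {4, 24, 28, 31}
Combine with AND.

4 | 8 | shipped ; 24 | 0 | shipped ; 28 | 19 | shipped ; 31 | 0 | shipped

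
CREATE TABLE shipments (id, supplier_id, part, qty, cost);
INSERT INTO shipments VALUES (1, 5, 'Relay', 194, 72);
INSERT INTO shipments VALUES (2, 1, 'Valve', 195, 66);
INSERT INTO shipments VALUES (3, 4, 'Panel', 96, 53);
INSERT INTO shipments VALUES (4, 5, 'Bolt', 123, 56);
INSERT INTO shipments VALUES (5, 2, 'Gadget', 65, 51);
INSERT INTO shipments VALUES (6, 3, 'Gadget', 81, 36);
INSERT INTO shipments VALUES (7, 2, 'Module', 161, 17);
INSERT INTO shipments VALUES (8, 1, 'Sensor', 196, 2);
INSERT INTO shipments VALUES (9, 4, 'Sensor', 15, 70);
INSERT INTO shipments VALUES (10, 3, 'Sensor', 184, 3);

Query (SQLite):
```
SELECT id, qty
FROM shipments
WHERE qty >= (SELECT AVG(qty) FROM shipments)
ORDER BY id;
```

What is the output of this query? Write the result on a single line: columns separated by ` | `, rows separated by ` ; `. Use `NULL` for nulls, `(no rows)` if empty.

1 | 194 ; 2 | 195 ; 7 | 161 ; 8 | 196 ; 10 | 184

Scalar subquery: AVG(qty) over all shipments rows = 131.0.
Keep rows where qty >= that value.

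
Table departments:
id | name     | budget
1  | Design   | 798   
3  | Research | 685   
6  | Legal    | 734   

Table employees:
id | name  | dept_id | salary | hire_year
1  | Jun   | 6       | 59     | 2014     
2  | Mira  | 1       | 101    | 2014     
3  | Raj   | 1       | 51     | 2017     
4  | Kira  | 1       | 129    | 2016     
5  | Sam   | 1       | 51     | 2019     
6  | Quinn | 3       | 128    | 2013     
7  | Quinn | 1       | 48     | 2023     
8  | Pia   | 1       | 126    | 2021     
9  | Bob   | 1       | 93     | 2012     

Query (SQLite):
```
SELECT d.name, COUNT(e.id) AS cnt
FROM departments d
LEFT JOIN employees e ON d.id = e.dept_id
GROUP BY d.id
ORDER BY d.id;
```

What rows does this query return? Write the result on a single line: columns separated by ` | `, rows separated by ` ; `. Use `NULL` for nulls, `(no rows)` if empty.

Design | 7 ; Research | 1 ; Legal | 1

LEFT JOIN keeps every departments row; unmatched ones get NULL for employees columns.
Group by departments.id and compute COUNT(e.id). COUNT(col) of an all-NULL group is 0.
  1: ids {2, 3, 4, 5, 7, 8, 9} → COUNT(e.id)=7
  3: ids {6} → COUNT(e.id)=1
  6: ids {1} → COUNT(e.id)=1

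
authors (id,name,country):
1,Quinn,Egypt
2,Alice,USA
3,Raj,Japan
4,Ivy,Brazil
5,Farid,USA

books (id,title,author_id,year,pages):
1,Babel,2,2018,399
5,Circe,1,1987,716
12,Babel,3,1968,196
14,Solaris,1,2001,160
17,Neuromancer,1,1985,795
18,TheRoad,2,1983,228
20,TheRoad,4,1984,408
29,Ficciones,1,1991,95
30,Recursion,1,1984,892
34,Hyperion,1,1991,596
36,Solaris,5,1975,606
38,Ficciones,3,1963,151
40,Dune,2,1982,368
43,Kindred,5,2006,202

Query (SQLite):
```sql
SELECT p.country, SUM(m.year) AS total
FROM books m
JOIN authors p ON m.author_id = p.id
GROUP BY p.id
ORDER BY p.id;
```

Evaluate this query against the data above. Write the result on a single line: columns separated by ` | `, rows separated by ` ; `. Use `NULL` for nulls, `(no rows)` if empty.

Egypt | 11939 ; USA | 5983 ; Japan | 3931 ; Brazil | 1984 ; USA | 3981

Join each books row to its authors via author_id.
Group joined rows by authors.id; compute SUM(m.year) per group.
  1: ids {5, 14, 17, 29, 30, 34} → SUM(m.year)=11939
  2: ids {1, 18, 40} → SUM(m.year)=5983
  3: ids {12, 38} → SUM(m.year)=3931
  4: ids {20} → SUM(m.year)=1984
  5: ids {36, 43} → SUM(m.year)=3981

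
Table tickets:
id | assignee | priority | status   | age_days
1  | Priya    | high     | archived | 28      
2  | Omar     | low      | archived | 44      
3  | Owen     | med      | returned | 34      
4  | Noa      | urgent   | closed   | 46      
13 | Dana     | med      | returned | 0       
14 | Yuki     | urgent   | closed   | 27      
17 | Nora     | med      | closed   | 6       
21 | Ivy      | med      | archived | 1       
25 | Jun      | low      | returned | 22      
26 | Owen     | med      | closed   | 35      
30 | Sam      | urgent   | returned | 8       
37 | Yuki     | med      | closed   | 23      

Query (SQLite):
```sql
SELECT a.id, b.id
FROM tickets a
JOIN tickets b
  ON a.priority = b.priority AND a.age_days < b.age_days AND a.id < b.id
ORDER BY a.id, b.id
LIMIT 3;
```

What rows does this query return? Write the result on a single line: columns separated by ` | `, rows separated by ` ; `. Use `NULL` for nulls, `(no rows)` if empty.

Pairs (a,b) with same priority, a.age_days < b.age_days, a.id < b.id.
priority groups: high:{1} low:{2,25} med:{3,13,17,21,26,37} urgent:{4,14,30}
Ordered by (a.id, b.id); first 3.

3 | 26 ; 13 | 17 ; 13 | 21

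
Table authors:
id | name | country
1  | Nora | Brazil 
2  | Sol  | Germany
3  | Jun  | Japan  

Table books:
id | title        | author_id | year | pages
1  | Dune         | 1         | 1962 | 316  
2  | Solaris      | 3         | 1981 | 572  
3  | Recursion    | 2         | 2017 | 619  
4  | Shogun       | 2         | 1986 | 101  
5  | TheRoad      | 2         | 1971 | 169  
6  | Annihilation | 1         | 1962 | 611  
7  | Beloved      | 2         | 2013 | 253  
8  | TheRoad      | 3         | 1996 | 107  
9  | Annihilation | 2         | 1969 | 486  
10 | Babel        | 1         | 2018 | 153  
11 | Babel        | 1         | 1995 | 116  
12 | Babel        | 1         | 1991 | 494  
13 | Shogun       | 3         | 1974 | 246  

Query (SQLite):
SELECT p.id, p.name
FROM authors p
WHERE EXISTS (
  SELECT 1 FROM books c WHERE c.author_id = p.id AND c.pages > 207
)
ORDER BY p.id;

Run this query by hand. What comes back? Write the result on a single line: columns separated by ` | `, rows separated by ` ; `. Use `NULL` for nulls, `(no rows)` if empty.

For each authors row, check whether any books with matching author_id has pages > 207.
Keep rows where that is true.

1 | Nora ; 2 | Sol ; 3 | Jun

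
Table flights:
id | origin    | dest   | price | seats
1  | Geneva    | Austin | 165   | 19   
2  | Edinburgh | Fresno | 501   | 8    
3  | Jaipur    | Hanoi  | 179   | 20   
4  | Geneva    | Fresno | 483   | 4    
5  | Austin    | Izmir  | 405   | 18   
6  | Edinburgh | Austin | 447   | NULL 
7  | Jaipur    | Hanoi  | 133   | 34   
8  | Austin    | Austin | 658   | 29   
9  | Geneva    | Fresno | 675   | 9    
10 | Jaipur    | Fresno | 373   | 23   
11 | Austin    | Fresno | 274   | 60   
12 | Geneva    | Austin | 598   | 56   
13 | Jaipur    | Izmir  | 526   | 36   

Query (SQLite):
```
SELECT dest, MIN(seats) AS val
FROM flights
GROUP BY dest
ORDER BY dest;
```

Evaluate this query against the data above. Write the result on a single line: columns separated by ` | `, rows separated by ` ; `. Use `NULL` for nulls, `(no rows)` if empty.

Austin | 19 ; Fresno | 4 ; Hanoi | 20 ; Izmir | 18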